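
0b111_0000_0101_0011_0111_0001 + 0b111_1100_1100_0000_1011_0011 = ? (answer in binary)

Add column by column in base 2, right to left:
  1+1 = 0 carry 1
  0+1+1 = 0 carry 1
  0+0+1 = 1
  0+0 = 0
  1+1 = 0 carry 1
  1+1+1 = 1 carry 1
  1+0+1 = 0 carry 1
  0+1+1 = 0 carry 1
  1+0+1 = 0 carry 1
  1+0+1 = 0 carry 1
  0+0+1 = 1
  0+0 = 0
  1+0 = 1
  0+0 = 0
  1+1 = 0 carry 1
  0+1+1 = 0 carry 1
  0+0+1 = 1
  0+0 = 0
  0+1 = 1
  0+1 = 1
  1+1 = 0 carry 1
  1+1+1 = 1 carry 1
  1+1+1 = 1 carry 1
  final carry 1

0b111011010001010000100100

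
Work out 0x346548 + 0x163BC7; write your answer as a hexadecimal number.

0x4AA10F

Add column by column in base 16, right to left:
  8+7 = F
  4+C = 0 carry 1
  5+B+1 = 1 carry 1
  6+3+1 = A
  4+6 = A
  3+1 = 4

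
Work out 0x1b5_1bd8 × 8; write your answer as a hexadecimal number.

0xda8dec0

Multiply each base-16 digit by 8, carrying:
  8×8 = 64 → write 0 carry 4
  d×8+4 = 108 → write c carry 6
  b×8+6 = 94 → write e carry 5
  1×8+5 = 13 → write d
  5×8 = 40 → write 8 carry 2
  b×8+2 = 90 → write a carry 5
  1×8+5 = 13 → write d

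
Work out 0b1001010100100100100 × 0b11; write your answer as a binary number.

0b11011111101101101100

Multiply each base-2 digit by 3, carrying:
  0×3 = 0 → write 0
  0×3 = 0 → write 0
  1×3 = 3 → write 1 carry 1
  0×3+1 = 1 → write 1
  0×3 = 0 → write 0
  1×3 = 3 → write 1 carry 1
  0×3+1 = 1 → write 1
  0×3 = 0 → write 0
  1×3 = 3 → write 1 carry 1
  0×3+1 = 1 → write 1
  0×3 = 0 → write 0
  1×3 = 3 → write 1 carry 1
  0×3+1 = 1 → write 1
  1×3 = 3 → write 1 carry 1
  0×3+1 = 1 → write 1
  1×3 = 3 → write 1 carry 1
  0×3+1 = 1 → write 1
  0×3 = 0 → write 0
  1×3 = 3 → write 1 carry 1
  remaining carry: 1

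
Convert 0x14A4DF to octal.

0o5122337

Expand each hex digit to 4 bits: 1=0001 4=0100 A=1010 4=0100 D=1101 F=1111.
Group the bits in threes: 101 001 010 010 011 011 111 → 5122337.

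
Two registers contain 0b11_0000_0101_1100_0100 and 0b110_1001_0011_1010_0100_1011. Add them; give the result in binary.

Add column by column in base 2, right to left:
  0+1 = 1
  0+1 = 1
  1+0 = 1
  0+1 = 1
  0+0 = 0
  0+0 = 0
  1+1 = 0 carry 1
  1+0+1 = 0 carry 1
  1+0+1 = 0 carry 1
  0+1+1 = 0 carry 1
  1+0+1 = 0 carry 1
  0+1+1 = 0 carry 1
  0+1+1 = 0 carry 1
  0+1+1 = 0 carry 1
  0+0+1 = 1
  0+0 = 0
  1+1 = 0 carry 1
  1+0+1 = 0 carry 1
  0+0+1 = 1
  0+1 = 1
  0+0 = 0
  0+1 = 1
  0+1 = 1

0b11011000100000000001111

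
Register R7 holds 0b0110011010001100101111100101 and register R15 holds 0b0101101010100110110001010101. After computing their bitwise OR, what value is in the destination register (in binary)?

OR bit by bit (1 where either bit is 1):
  0110011010001100101111100101
| 0101101010100110110001010101
= 0111111010101110111111110101

0b0111111010101110111111110101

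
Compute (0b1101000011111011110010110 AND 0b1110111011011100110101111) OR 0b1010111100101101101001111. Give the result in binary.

0b1110111111111101111001111

0b1101000011111011110010110 AND 0b1110111011011100110101111 = 0b1100000011011000110000110.
Then OR with 0b1010111100101101101001111.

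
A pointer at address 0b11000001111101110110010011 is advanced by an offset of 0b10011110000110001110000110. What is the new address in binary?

Add column by column in base 2, right to left:
  1+0 = 1
  1+1 = 0 carry 1
  0+1+1 = 0 carry 1
  0+0+1 = 1
  1+0 = 1
  0+0 = 0
  0+0 = 0
  1+1 = 0 carry 1
  1+1+1 = 1 carry 1
  0+1+1 = 0 carry 1
  1+0+1 = 0 carry 1
  1+0+1 = 0 carry 1
  1+0+1 = 0 carry 1
  0+1+1 = 0 carry 1
  1+1+1 = 1 carry 1
  1+0+1 = 0 carry 1
  1+0+1 = 0 carry 1
  1+0+1 = 0 carry 1
  1+0+1 = 0 carry 1
  0+1+1 = 0 carry 1
  0+1+1 = 0 carry 1
  0+1+1 = 0 carry 1
  0+1+1 = 0 carry 1
  0+0+1 = 1
  1+0 = 1
  1+1 = 0 carry 1
  final carry 1

0b101100000000100000100011001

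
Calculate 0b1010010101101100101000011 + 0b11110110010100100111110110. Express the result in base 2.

Add column by column in base 2, right to left:
  1+0 = 1
  1+1 = 0 carry 1
  0+1+1 = 0 carry 1
  0+0+1 = 1
  0+1 = 1
  0+1 = 1
  1+1 = 0 carry 1
  0+1+1 = 0 carry 1
  1+1+1 = 1 carry 1
  0+0+1 = 1
  0+0 = 0
  1+1 = 0 carry 1
  1+0+1 = 0 carry 1
  0+0+1 = 1
  1+1 = 0 carry 1
  1+0+1 = 0 carry 1
  0+1+1 = 0 carry 1
  1+0+1 = 0 carry 1
  0+0+1 = 1
  1+1 = 0 carry 1
  0+1+1 = 0 carry 1
  0+0+1 = 1
  1+1 = 0 carry 1
  0+1+1 = 0 carry 1
  1+1+1 = 1 carry 1
  0+1+1 = 0 carry 1
  final carry 1

0b101001001000010001100111001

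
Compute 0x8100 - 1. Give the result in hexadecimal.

0x80FF

The trailing 2 digits are 0, so subtracting 1 borrows through: they become F and the next digit up decrements.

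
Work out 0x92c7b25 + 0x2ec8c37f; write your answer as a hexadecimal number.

0x37f53ea4

Add column by column in base 16, right to left:
  5+f = 4 carry 1
  2+7+1 = a
  b+3 = e
  7+c = 3 carry 1
  c+8+1 = 5 carry 1
  2+c+1 = f
  9+e = 7 carry 1
  0+2+1 = 3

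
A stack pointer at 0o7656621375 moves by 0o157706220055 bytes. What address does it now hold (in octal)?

0o167565041452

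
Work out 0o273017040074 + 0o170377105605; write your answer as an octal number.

0o463416145701

Add column by column in base 8, right to left:
  4+5 = 1 carry 1
  7+0+1 = 0 carry 1
  0+6+1 = 7
  0+5 = 5
  4+0 = 4
  0+1 = 1
  7+7 = 6 carry 1
  1+7+1 = 1 carry 1
  0+3+1 = 4
  3+0 = 3
  7+7 = 6 carry 1
  2+1+1 = 4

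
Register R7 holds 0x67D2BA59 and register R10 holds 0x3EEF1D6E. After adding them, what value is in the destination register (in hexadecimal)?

0xA6C1D7C7

Add column by column in base 16, right to left:
  9+E = 7 carry 1
  5+6+1 = C
  A+D = 7 carry 1
  B+1+1 = D
  2+F = 1 carry 1
  D+E+1 = C carry 1
  7+E+1 = 6 carry 1
  6+3+1 = A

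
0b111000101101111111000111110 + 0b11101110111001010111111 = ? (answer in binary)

0b111100011100111000011111101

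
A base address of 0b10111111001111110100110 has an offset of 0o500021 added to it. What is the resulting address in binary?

0o500021 = 0b101000000000010001 in binary.
Add column by column in base 2, right to left:
  0+1 = 1
  1+0 = 1
  1+0 = 1
  0+0 = 0
  0+1 = 1
  1+0 = 1
  0+0 = 0
  1+0 = 1
  1+0 = 1
  1+0 = 1
  1+0 = 1
  1+0 = 1
  1+0 = 1
  0+0 = 0
  0+0 = 0
  1+1 = 0 carry 1
  1+0+1 = 0 carry 1
  1+1+1 = 1 carry 1
  1+0+1 = 0 carry 1
  1+0+1 = 0 carry 1
  1+0+1 = 0 carry 1
  0+0+1 = 1
  1+0 = 1

0b11000100001111110110111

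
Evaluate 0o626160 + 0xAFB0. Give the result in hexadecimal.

0o626160 = 0x32C70 in hexadecimal.
Add column by column in base 16, right to left:
  0+0 = 0
  7+B = 2 carry 1
  C+F+1 = C carry 1
  2+A+1 = D
  3+0 = 3

0x3DC20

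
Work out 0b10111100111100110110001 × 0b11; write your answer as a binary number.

0b1000110110110110100010011

Multiply each base-2 digit by 3, carrying:
  1×3 = 3 → write 1 carry 1
  0×3+1 = 1 → write 1
  0×3 = 0 → write 0
  0×3 = 0 → write 0
  1×3 = 3 → write 1 carry 1
  1×3+1 = 4 → write 0 carry 2
  0×3+2 = 2 → write 0 carry 1
  1×3+1 = 4 → write 0 carry 2
  1×3+2 = 5 → write 1 carry 2
  0×3+2 = 2 → write 0 carry 1
  0×3+1 = 1 → write 1
  1×3 = 3 → write 1 carry 1
  1×3+1 = 4 → write 0 carry 2
  1×3+2 = 5 → write 1 carry 2
  1×3+2 = 5 → write 1 carry 2
  0×3+2 = 2 → write 0 carry 1
  0×3+1 = 1 → write 1
  1×3 = 3 → write 1 carry 1
  1×3+1 = 4 → write 0 carry 2
  1×3+2 = 5 → write 1 carry 2
  1×3+2 = 5 → write 1 carry 2
  0×3+2 = 2 → write 0 carry 1
  1×3+1 = 4 → write 0 carry 2
  remaining carry: 10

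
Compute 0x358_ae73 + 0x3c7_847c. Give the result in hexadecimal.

0x72032ef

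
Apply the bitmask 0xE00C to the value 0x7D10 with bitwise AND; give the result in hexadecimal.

0x6000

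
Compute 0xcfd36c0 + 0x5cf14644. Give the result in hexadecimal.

Add column by column in base 16, right to left:
  0+4 = 4
  c+4 = 0 carry 1
  6+6+1 = d
  3+4 = 7
  d+1 = e
  f+f = e carry 1
  c+c+1 = 9 carry 1
  0+5+1 = 6

0x69ee7d04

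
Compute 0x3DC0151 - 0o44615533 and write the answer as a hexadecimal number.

0x348E5F6

0o44615533 = 0x931B5B in hexadecimal.
Subtract column by column in base 16:
  1-B → 6 (borrow)
  5-5-1 → F (borrow)
  1-B-1 → 5 (borrow)
  0-1-1 → E (borrow)
  C-3-1 → 8
  D-9 → 4
  3-0 → 3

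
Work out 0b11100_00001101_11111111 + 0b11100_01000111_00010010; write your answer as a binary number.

Add column by column in base 2, right to left:
  1+0 = 1
  1+1 = 0 carry 1
  1+0+1 = 0 carry 1
  1+0+1 = 0 carry 1
  1+1+1 = 1 carry 1
  1+0+1 = 0 carry 1
  1+0+1 = 0 carry 1
  1+0+1 = 0 carry 1
  1+1+1 = 1 carry 1
  0+1+1 = 0 carry 1
  1+1+1 = 1 carry 1
  1+0+1 = 0 carry 1
  0+0+1 = 1
  0+0 = 0
  0+1 = 1
  0+0 = 0
  0+0 = 0
  0+0 = 0
  1+1 = 0 carry 1
  1+1+1 = 1 carry 1
  1+1+1 = 1 carry 1
  final carry 1

0b1110000101010100010001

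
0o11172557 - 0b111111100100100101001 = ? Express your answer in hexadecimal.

0x52C46

0o11172557 = 0x24F56F in hexadecimal.
0b111111100100100101001 = 0x1FC929 in hexadecimal.
Subtract column by column in base 16:
  F-9 → 6
  6-2 → 4
  5-9 → C (borrow)
  F-C-1 → 2
  4-F → 5 (borrow)
  2-1-1 → 0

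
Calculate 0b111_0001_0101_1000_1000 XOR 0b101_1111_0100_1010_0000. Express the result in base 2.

0b0101110000100101000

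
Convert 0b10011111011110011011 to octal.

Group the bits in threes: 010 011 111 011 110 011 011 → 2373633.

0o2373633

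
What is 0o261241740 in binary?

Each octal digit is 3 bits: 2=010 6=110 1=001 2=010 4=100 1=001 7=111 4=100 0=000.

0b10110001010100001111100000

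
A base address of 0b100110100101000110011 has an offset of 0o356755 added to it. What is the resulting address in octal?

0o5224040

0b100110100101000110011 = 0o4645063 in octal.
Add column by column in base 8, right to left:
  3+5 = 0 carry 1
  6+5+1 = 4 carry 1
  0+7+1 = 0 carry 1
  5+6+1 = 4 carry 1
  4+5+1 = 2 carry 1
  6+3+1 = 2 carry 1
  4+0+1 = 5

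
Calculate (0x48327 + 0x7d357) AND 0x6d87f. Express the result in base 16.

0x4507e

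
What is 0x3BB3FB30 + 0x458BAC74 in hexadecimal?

0x813FA7A4

Add column by column in base 16, right to left:
  0+4 = 4
  3+7 = A
  B+C = 7 carry 1
  F+A+1 = A carry 1
  3+B+1 = F
  B+8 = 3 carry 1
  B+5+1 = 1 carry 1
  3+4+1 = 8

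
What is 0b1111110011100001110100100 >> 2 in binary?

Right shift by 2: drop the 2 least-significant bits.

0b11111100111000011101001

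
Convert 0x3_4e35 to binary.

Expand each hex digit to 4 bits: 3=0011 4=0100 e=1110 3=0011 5=0101.

0b110100111000110101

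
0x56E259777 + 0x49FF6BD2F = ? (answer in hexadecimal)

Add column by column in base 16, right to left:
  7+F = 6 carry 1
  7+2+1 = A
  7+D = 4 carry 1
  9+B+1 = 5 carry 1
  5+6+1 = C
  2+F = 1 carry 1
  E+F+1 = E carry 1
  6+9+1 = 0 carry 1
  5+4+1 = A

0xA0E1C54A6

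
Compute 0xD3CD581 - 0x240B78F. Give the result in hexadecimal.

Subtract column by column in base 16:
  1-F → 2 (borrow)
  8-8-1 → F (borrow)
  5-7-1 → D (borrow)
  D-B-1 → 1
  C-0 → C
  3-4 → F (borrow)
  D-2-1 → A

0xAFC1DF2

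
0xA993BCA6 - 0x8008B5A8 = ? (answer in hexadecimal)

Subtract column by column in base 16:
  6-8 → E (borrow)
  A-A-1 → F (borrow)
  C-5-1 → 6
  B-B → 0
  3-8 → B (borrow)
  9-0-1 → 8
  9-0 → 9
  A-8 → 2

0x298B06FE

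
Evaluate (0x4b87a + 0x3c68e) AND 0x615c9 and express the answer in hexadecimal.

Add column by column in base 16, right to left:
  a+e = 8 carry 1
  7+8+1 = 0 carry 1
  8+6+1 = f
  b+c = 7 carry 1
  4+3+1 = 8
Sum = 0x87f08; now AND with 0x615c9:
  8&6=0, 7&1=1, f&5=5, 0&c=0, 8&9=8

0x1508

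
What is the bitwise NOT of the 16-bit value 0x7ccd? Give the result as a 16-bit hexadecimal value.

0x8332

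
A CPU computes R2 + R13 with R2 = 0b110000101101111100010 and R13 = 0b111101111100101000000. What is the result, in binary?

Add column by column in base 2, right to left:
  0+0 = 0
  1+0 = 1
  0+0 = 0
  0+0 = 0
  0+0 = 0
  1+0 = 1
  1+1 = 0 carry 1
  1+0+1 = 0 carry 1
  1+1+1 = 1 carry 1
  1+0+1 = 0 carry 1
  0+0+1 = 1
  1+1 = 0 carry 1
  1+1+1 = 1 carry 1
  0+1+1 = 0 carry 1
  1+1+1 = 1 carry 1
  0+1+1 = 0 carry 1
  0+0+1 = 1
  0+1 = 1
  0+1 = 1
  1+1 = 0 carry 1
  1+1+1 = 1 carry 1
  final carry 1

0b1101110101010100100010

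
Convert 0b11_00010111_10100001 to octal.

Group the bits in threes: 110 001 011 110 100 001 → 613641.

0o613641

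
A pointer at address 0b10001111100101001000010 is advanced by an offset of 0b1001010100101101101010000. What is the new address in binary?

0b1011100100010010110010010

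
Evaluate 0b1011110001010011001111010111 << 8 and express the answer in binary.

0b101111000101001100111101011100000000

Left shift by 8: append 8 zero bits.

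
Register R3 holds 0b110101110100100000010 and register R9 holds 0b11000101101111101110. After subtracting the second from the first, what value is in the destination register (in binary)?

0b11101000110100010100

Subtract column by column in base 2:
  0-0 → 0
  1-1 → 0
  0-1 → 1 (borrow)
  0-1-1 → 0 (borrow)
  0-0-1 → 1 (borrow)
  0-1-1 → 0 (borrow)
  0-1-1 → 0 (borrow)
  0-1-1 → 0 (borrow)
  1-1-1 → 1 (borrow)
  0-1-1 → 0 (borrow)
  0-0-1 → 1 (borrow)
  1-1-1 → 1 (borrow)
  0-1-1 → 0 (borrow)
  1-0-1 → 0
  1-1 → 0
  1-0 → 1
  0-0 → 0
  1-0 → 1
  0-1 → 1 (borrow)
  1-1-1 → 1 (borrow)
  1-0-1 → 0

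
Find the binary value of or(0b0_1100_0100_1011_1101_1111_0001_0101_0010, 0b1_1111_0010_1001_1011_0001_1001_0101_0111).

OR bit by bit (1 where either bit is 1):
  011000100101111011111000101010010
| 111110010100110110001100101010111
= 111110110101111111111100101010111

0b111110110101111111111100101010111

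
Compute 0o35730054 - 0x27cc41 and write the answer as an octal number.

0o23761753

0x27cc41 = 0o11746101 in octal.
Subtract column by column in base 8:
  4-1 → 3
  5-0 → 5
  0-1 → 7 (borrow)
  0-6-1 → 1 (borrow)
  3-4-1 → 6 (borrow)
  7-7-1 → 7 (borrow)
  5-1-1 → 3
  3-1 → 2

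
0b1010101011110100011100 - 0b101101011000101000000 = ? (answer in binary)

0b101000000101111011100

Subtract column by column in base 2:
  0-0 → 0
  0-0 → 0
  1-0 → 1
  1-0 → 1
  1-0 → 1
  0-0 → 0
  0-1 → 1 (borrow)
  0-0-1 → 1 (borrow)
  1-1-1 → 1 (borrow)
  0-0-1 → 1 (borrow)
  1-0-1 → 0
  1-0 → 1
  1-1 → 0
  1-1 → 0
  0-0 → 0
  1-1 → 0
  0-0 → 0
  1-1 → 0
  0-1 → 1 (borrow)
  1-0-1 → 0
  0-1 → 1 (borrow)
  1-0-1 → 0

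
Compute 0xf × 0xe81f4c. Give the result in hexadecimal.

Multiply each base-16 digit by 15, carrying:
  c×15 = 180 → write 4 carry 11
  4×15+11 = 71 → write 7 carry 4
  f×15+4 = 229 → write 5 carry 14
  1×15+14 = 29 → write d carry 1
  8×15+1 = 121 → write 9 carry 7
  e×15+7 = 217 → write 9 carry 13
  remaining carry: d

0xd99d574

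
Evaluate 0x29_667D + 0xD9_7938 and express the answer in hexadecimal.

0x102DFB5

Add column by column in base 16, right to left:
  D+8 = 5 carry 1
  7+3+1 = B
  6+9 = F
  6+7 = D
  9+9 = 2 carry 1
  2+D+1 = 0 carry 1
  final carry 1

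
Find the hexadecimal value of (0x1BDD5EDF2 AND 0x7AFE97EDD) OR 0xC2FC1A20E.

0x1BDD5EDF2 AND 0x7AFE97EDD = 0x1ADC16CD0.
Then OR with 0xC2FC1A20E.

0xDAFC1EEDE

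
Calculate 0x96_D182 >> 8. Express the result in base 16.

Shifting right by 8 bits = 2 hex digits: drop the last 2.

0x96D1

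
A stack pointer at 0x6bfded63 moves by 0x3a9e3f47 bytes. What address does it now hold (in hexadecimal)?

0xa69c2caa

Add column by column in base 16, right to left:
  3+7 = a
  6+4 = a
  d+f = c carry 1
  e+3+1 = 2 carry 1
  d+e+1 = c carry 1
  f+9+1 = 9 carry 1
  b+a+1 = 6 carry 1
  6+3+1 = a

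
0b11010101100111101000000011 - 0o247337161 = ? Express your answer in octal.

0o56135622

0b11010101100111101000000011 = 0o325475003 in octal.
Subtract column by column in base 8:
  3-1 → 2
  0-6 → 2 (borrow)
  0-1-1 → 6 (borrow)
  5-7-1 → 5 (borrow)
  7-3-1 → 3
  4-3 → 1
  5-7 → 6 (borrow)
  2-4-1 → 5 (borrow)
  3-2-1 → 0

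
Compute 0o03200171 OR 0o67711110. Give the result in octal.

0o67711171

OR each oct digit independently (no carries):
  0|6=6, 3|7=7, 2|7=7, 0|1=1, 0|1=1, 1|1=1, 7|1=7, 1|0=1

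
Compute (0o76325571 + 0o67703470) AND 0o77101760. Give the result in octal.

0o66001260

Add column by column in base 8, right to left:
  1+0 = 1
  7+7 = 6 carry 1
  5+4+1 = 2 carry 1
  5+3+1 = 1 carry 1
  2+0+1 = 3
  3+7 = 2 carry 1
  6+7+1 = 6 carry 1
  7+6+1 = 6 carry 1
  final carry 1
Sum = 0o166231261; now AND with 0o77101760:
  1&0=0, 6&7=6, 6&7=6, 2&1=0, 3&0=0, 1&1=1, 2&7=2, 6&6=6, 1&0=0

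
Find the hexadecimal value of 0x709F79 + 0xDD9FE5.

Add column by column in base 16, right to left:
  9+5 = E
  7+E = 5 carry 1
  F+F+1 = F carry 1
  9+9+1 = 3 carry 1
  0+D+1 = E
  7+D = 4 carry 1
  final carry 1

0x14E3F5E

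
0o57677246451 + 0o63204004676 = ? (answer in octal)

Add column by column in base 8, right to left:
  1+6 = 7
  5+7 = 4 carry 1
  4+6+1 = 3 carry 1
  6+4+1 = 3 carry 1
  4+0+1 = 5
  2+0 = 2
  7+4 = 3 carry 1
  7+0+1 = 0 carry 1
  6+2+1 = 1 carry 1
  7+3+1 = 3 carry 1
  5+6+1 = 4 carry 1
  final carry 1

0o143103253347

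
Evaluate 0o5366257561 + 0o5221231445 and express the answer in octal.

Add column by column in base 8, right to left:
  1+5 = 6
  6+4 = 2 carry 1
  5+4+1 = 2 carry 1
  7+1+1 = 1 carry 1
  5+3+1 = 1 carry 1
  2+2+1 = 5
  6+1 = 7
  6+2 = 0 carry 1
  3+2+1 = 6
  5+5 = 2 carry 1
  final carry 1

0o12607511226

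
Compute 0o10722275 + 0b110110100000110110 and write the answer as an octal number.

0b110110100000110110 = 0o664066 in octal.
Add column by column in base 8, right to left:
  5+6 = 3 carry 1
  7+6+1 = 6 carry 1
  2+0+1 = 3
  2+4 = 6
  2+6 = 0 carry 1
  7+6+1 = 6 carry 1
  0+0+1 = 1
  1+0 = 1

0o11606363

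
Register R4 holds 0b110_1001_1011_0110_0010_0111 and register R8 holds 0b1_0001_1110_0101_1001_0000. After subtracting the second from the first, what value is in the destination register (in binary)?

0b10101111101000010010111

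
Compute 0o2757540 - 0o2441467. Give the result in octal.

0o316051

Subtract column by column in base 8:
  0-7 → 1 (borrow)
  4-6-1 → 5 (borrow)
  5-4-1 → 0
  7-1 → 6
  5-4 → 1
  7-4 → 3
  2-2 → 0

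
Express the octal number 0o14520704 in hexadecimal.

0x32A1C4

Each octal digit is 3 bits: 1=001 4=100 5=101 2=010 0=000 7=111 0=000 4=100.
Group the bits into nibbles: 0011 0010 1010 0001 1100 0100 → 32A1C4.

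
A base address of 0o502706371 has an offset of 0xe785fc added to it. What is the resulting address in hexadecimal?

0x5f312f5

0o502706371 = 0x50b8cf9 in hexadecimal.
Add column by column in base 16, right to left:
  9+c = 5 carry 1
  f+f+1 = f carry 1
  c+5+1 = 2 carry 1
  8+8+1 = 1 carry 1
  b+7+1 = 3 carry 1
  0+e+1 = f
  5+0 = 5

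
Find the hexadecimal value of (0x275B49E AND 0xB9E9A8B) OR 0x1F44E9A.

0x3F4DE9A

0x275B49E AND 0xB9E9A8B = 0x214908A.
Then OR with 0x1F44E9A.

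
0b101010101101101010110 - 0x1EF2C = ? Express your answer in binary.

0b100110110110000101010

0x1EF2C = 0b11110111100101100 in binary.
Subtract column by column in base 2:
  0-0 → 0
  1-0 → 1
  1-1 → 0
  0-1 → 1 (borrow)
  1-0-1 → 0
  0-1 → 1 (borrow)
  1-0-1 → 0
  0-0 → 0
  1-1 → 0
  1-1 → 0
  0-1 → 1 (borrow)
  1-1-1 → 1 (borrow)
  1-0-1 → 0
  0-1 → 1 (borrow)
  1-1-1 → 1 (borrow)
  0-1-1 → 0 (borrow)
  1-1-1 → 1 (borrow)
  0-0-1 → 1 (borrow)
  1-0-1 → 0
  0-0 → 0
  1-0 → 1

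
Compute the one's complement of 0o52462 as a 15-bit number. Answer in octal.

Each oct digit d becomes 7−d:
  5→2, 2→5, 4→3, 6→1, 2→5

0o25315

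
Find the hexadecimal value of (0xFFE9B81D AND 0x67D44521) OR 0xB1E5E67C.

0xFFE9B81D AND 0x67D44521 = 0x67C00001.
Then OR with 0xB1E5E67C.

0xF7E5E67D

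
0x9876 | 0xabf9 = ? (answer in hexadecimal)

0xbbff

OR each hex digit independently (no carries):
  9|a=b, 8|b=b, 7|f=f, 6|9=f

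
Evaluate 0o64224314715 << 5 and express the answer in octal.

0o3211214634640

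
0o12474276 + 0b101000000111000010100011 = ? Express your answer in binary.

0b110010101110100101100001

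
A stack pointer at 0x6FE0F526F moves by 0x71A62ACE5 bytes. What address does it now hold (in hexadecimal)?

0xE1871FF54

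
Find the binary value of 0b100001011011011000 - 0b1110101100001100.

0b10010101111001100

Subtract column by column in base 2:
  0-0 → 0
  0-0 → 0
  0-1 → 1 (borrow)
  1-1-1 → 1 (borrow)
  1-0-1 → 0
  0-0 → 0
  1-0 → 1
  1-0 → 1
  0-1 → 1 (borrow)
  1-1-1 → 1 (borrow)
  1-0-1 → 0
  0-1 → 1 (borrow)
  1-0-1 → 0
  0-1 → 1 (borrow)
  0-1-1 → 0 (borrow)
  0-1-1 → 0 (borrow)
  0-0-1 → 1 (borrow)
  1-0-1 → 0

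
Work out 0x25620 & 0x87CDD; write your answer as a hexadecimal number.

0x05400

AND each hex digit independently (no carries):
  2&8=0, 5&7=5, 6&C=4, 2&D=0, 0&D=0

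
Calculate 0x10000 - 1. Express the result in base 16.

The trailing 4 digits are 0, so subtracting 1 borrows through: they become F and the next digit up decrements.

0xFFFF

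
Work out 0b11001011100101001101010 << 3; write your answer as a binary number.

0b11001011100101001101010000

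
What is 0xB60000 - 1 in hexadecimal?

The trailing 4 digits are 0, so subtracting 1 borrows through: they become F and the next digit up decrements.

0xB5FFFF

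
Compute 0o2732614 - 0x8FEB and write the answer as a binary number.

0b10110010010110100001

0o2732614 = 0b10111011010110001100 in binary.
0x8FEB = 0b1000111111101011 in binary.
Subtract column by column in base 2:
  0-1 → 1 (borrow)
  0-1-1 → 0 (borrow)
  1-0-1 → 0
  1-1 → 0
  0-0 → 0
  0-1 → 1 (borrow)
  0-1-1 → 0 (borrow)
  1-1-1 → 1 (borrow)
  1-1-1 → 1 (borrow)
  0-1-1 → 0 (borrow)
  1-1-1 → 1 (borrow)
  0-1-1 → 0 (borrow)
  1-0-1 → 0
  1-0 → 1
  0-0 → 0
  1-1 → 0
  1-0 → 1
  1-0 → 1
  0-0 → 0
  1-0 → 1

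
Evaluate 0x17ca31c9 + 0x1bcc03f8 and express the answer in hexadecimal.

0x339635c1

Add column by column in base 16, right to left:
  9+8 = 1 carry 1
  c+f+1 = c carry 1
  1+3+1 = 5
  3+0 = 3
  a+c = 6 carry 1
  c+c+1 = 9 carry 1
  7+b+1 = 3 carry 1
  1+1+1 = 3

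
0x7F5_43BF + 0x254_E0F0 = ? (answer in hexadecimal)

0xA4A24AF

Add column by column in base 16, right to left:
  F+0 = F
  B+F = A carry 1
  3+0+1 = 4
  4+E = 2 carry 1
  5+4+1 = A
  F+5 = 4 carry 1
  7+2+1 = A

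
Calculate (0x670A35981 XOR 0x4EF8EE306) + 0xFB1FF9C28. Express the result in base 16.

First 0x670A35981 XOR 0x4EF8EE306 = 0x29F2DBA87.
Add column by column in base 16, right to left:
  7+8 = F
  8+2 = A
  A+C = 6 carry 1
  B+9+1 = 5 carry 1
  D+F+1 = D carry 1
  2+F+1 = 2 carry 1
  F+1+1 = 1 carry 1
  9+B+1 = 5 carry 1
  2+F+1 = 2 carry 1
  final carry 1

0x12512D56AF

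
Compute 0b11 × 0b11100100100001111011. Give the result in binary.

0b1010101101100101110001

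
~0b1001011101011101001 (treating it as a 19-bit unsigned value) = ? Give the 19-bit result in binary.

0b0110100010100010110

Invert each bit: 1001011101011101001 → 0110100010100010110.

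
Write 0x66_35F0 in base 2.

Expand each hex digit to 4 bits: 6=0110 6=0110 3=0011 5=0101 F=1111 0=0000.

0b11001100011010111110000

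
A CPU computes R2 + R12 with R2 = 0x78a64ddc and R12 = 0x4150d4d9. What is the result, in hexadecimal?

0xb9f722b5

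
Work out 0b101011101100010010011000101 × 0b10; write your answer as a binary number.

0b1010111011000100100110001010

Multiply each base-2 digit by 2, carrying:
  1×2 = 2 → write 0 carry 1
  0×2+1 = 1 → write 1
  1×2 = 2 → write 0 carry 1
  0×2+1 = 1 → write 1
  0×2 = 0 → write 0
  0×2 = 0 → write 0
  1×2 = 2 → write 0 carry 1
  1×2+1 = 3 → write 1 carry 1
  0×2+1 = 1 → write 1
  0×2 = 0 → write 0
  1×2 = 2 → write 0 carry 1
  0×2+1 = 1 → write 1
  0×2 = 0 → write 0
  1×2 = 2 → write 0 carry 1
  0×2+1 = 1 → write 1
  0×2 = 0 → write 0
  0×2 = 0 → write 0
  1×2 = 2 → write 0 carry 1
  1×2+1 = 3 → write 1 carry 1
  0×2+1 = 1 → write 1
  1×2 = 2 → write 0 carry 1
  1×2+1 = 3 → write 1 carry 1
  1×2+1 = 3 → write 1 carry 1
  0×2+1 = 1 → write 1
  1×2 = 2 → write 0 carry 1
  0×2+1 = 1 → write 1
  1×2 = 2 → write 0 carry 1
  remaining carry: 1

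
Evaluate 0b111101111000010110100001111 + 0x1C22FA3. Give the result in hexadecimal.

0x97E5CB2

0b111101111000010110100001111 = 0x7BC2D0F in hexadecimal.
Add column by column in base 16, right to left:
  F+3 = 2 carry 1
  0+A+1 = B
  D+F = C carry 1
  2+2+1 = 5
  C+2 = E
  B+C = 7 carry 1
  7+1+1 = 9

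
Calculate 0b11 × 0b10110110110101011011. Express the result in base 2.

0b1000100100100000010001

Multiply each base-2 digit by 3, carrying:
  1×3 = 3 → write 1 carry 1
  1×3+1 = 4 → write 0 carry 2
  0×3+2 = 2 → write 0 carry 1
  1×3+1 = 4 → write 0 carry 2
  1×3+2 = 5 → write 1 carry 2
  0×3+2 = 2 → write 0 carry 1
  1×3+1 = 4 → write 0 carry 2
  0×3+2 = 2 → write 0 carry 1
  1×3+1 = 4 → write 0 carry 2
  0×3+2 = 2 → write 0 carry 1
  1×3+1 = 4 → write 0 carry 2
  1×3+2 = 5 → write 1 carry 2
  0×3+2 = 2 → write 0 carry 1
  1×3+1 = 4 → write 0 carry 2
  1×3+2 = 5 → write 1 carry 2
  0×3+2 = 2 → write 0 carry 1
  1×3+1 = 4 → write 0 carry 2
  1×3+2 = 5 → write 1 carry 2
  0×3+2 = 2 → write 0 carry 1
  1×3+1 = 4 → write 0 carry 2
  remaining carry: 10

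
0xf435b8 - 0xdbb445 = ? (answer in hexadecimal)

Subtract column by column in base 16:
  8-5 → 3
  b-4 → 7
  5-4 → 1
  3-b → 8 (borrow)
  4-b-1 → 8 (borrow)
  f-d-1 → 1

0x188173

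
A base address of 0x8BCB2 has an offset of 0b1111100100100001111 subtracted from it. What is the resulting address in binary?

0b1111001110100011

0x8BCB2 = 0b10001011110010110010 in binary.
Subtract column by column in base 2:
  0-1 → 1 (borrow)
  1-1-1 → 1 (borrow)
  0-1-1 → 0 (borrow)
  0-1-1 → 0 (borrow)
  1-0-1 → 0
  1-0 → 1
  0-0 → 0
  1-0 → 1
  0-1 → 1 (borrow)
  0-0-1 → 1 (borrow)
  1-0-1 → 0
  1-1 → 0
  1-0 → 1
  1-0 → 1
  0-1 → 1 (borrow)
  1-1-1 → 1 (borrow)
  0-1-1 → 0 (borrow)
  0-1-1 → 0 (borrow)
  0-1-1 → 0 (borrow)
  1-0-1 → 0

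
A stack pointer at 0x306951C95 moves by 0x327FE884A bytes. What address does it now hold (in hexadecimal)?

Add column by column in base 16, right to left:
  5+A = F
  9+4 = D
  C+8 = 4 carry 1
  1+8+1 = A
  5+E = 3 carry 1
  9+F+1 = 9 carry 1
  6+7+1 = E
  0+2 = 2
  3+3 = 6

0x62E93A4DF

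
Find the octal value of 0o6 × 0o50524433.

0o363773242

Multiply each base-8 digit by 6, carrying:
  3×6 = 18 → write 2 carry 2
  3×6+2 = 20 → write 4 carry 2
  4×6+2 = 26 → write 2 carry 3
  4×6+3 = 27 → write 3 carry 3
  2×6+3 = 15 → write 7 carry 1
  5×6+1 = 31 → write 7 carry 3
  0×6+3 = 3 → write 3
  5×6 = 30 → write 6 carry 3
  remaining carry: 3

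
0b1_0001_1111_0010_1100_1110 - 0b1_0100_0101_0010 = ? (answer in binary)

0b100011101111001111100

Subtract column by column in base 2:
  0-0 → 0
  1-1 → 0
  1-0 → 1
  1-0 → 1
  0-1 → 1 (borrow)
  0-0-1 → 1 (borrow)
  1-1-1 → 1 (borrow)
  1-0-1 → 0
  0-0 → 0
  1-0 → 1
  0-1 → 1 (borrow)
  0-0-1 → 1 (borrow)
  1-1-1 → 1 (borrow)
  1-0-1 → 0
  1-0 → 1
  1-0 → 1
  1-0 → 1
  0-0 → 0
  0-0 → 0
  0-0 → 0
  1-0 → 1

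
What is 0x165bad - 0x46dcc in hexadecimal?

0x11ede1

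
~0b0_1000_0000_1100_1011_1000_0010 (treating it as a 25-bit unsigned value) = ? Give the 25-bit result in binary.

Invert each bit: 0100000001100101110000010 → 1011111110011010001111101.

0b1011111110011010001111101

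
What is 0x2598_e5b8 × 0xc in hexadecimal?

Multiply each base-16 digit by 12, carrying:
  8×12 = 96 → write 0 carry 6
  b×12+6 = 138 → write a carry 8
  5×12+8 = 68 → write 4 carry 4
  e×12+4 = 172 → write c carry 10
  8×12+10 = 106 → write a carry 6
  9×12+6 = 114 → write 2 carry 7
  5×12+7 = 67 → write 3 carry 4
  2×12+4 = 28 → write c carry 1
  remaining carry: 1

0x1c32ac4a0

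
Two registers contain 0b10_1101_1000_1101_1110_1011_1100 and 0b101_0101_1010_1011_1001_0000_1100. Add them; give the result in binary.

0b1000001100111001011111001000

Add column by column in base 2, right to left:
  0+0 = 0
  0+0 = 0
  1+1 = 0 carry 1
  1+1+1 = 1 carry 1
  1+0+1 = 0 carry 1
  1+0+1 = 0 carry 1
  0+0+1 = 1
  1+0 = 1
  0+1 = 1
  1+0 = 1
  1+0 = 1
  1+1 = 0 carry 1
  1+1+1 = 1 carry 1
  0+1+1 = 0 carry 1
  1+0+1 = 0 carry 1
  1+1+1 = 1 carry 1
  0+0+1 = 1
  0+1 = 1
  0+0 = 0
  1+1 = 0 carry 1
  1+1+1 = 1 carry 1
  0+0+1 = 1
  1+1 = 0 carry 1
  1+0+1 = 0 carry 1
  0+1+1 = 0 carry 1
  1+0+1 = 0 carry 1
  0+1+1 = 0 carry 1
  final carry 1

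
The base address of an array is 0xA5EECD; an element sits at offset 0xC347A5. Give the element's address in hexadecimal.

Add column by column in base 16, right to left:
  D+5 = 2 carry 1
  C+A+1 = 7 carry 1
  E+7+1 = 6 carry 1
  E+4+1 = 3 carry 1
  5+3+1 = 9
  A+C = 6 carry 1
  final carry 1

0x1693672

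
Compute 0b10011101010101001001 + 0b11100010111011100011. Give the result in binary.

Add column by column in base 2, right to left:
  1+1 = 0 carry 1
  0+1+1 = 0 carry 1
  0+0+1 = 1
  1+0 = 1
  0+0 = 0
  0+1 = 1
  1+1 = 0 carry 1
  0+1+1 = 0 carry 1
  1+0+1 = 0 carry 1
  0+1+1 = 0 carry 1
  1+1+1 = 1 carry 1
  0+1+1 = 0 carry 1
  1+0+1 = 0 carry 1
  0+1+1 = 0 carry 1
  1+0+1 = 0 carry 1
  1+0+1 = 0 carry 1
  1+0+1 = 0 carry 1
  0+1+1 = 0 carry 1
  0+1+1 = 0 carry 1
  1+1+1 = 1 carry 1
  final carry 1

0b110000000010000101100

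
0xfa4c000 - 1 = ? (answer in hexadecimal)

The trailing 3 digits are 0, so subtracting 1 borrows through: they become F and the next digit up decrements.

0xfa4bfff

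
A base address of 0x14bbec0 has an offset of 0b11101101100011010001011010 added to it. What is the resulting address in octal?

0o500371432

0x14bbec0 = 0o122737300 in octal.
0b11101101100011010001011010 = 0o355432132 in octal.
Add column by column in base 8, right to left:
  0+2 = 2
  0+3 = 3
  3+1 = 4
  7+2 = 1 carry 1
  3+3+1 = 7
  7+4 = 3 carry 1
  2+5+1 = 0 carry 1
  2+5+1 = 0 carry 1
  1+3+1 = 5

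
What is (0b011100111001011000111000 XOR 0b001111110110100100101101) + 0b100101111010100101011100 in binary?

0b111001001010100001110001

First 0b011100111001011000111000 XOR 0b001111110110100100101101 = 0b010011001111111100010101.
Add column by column in base 2, right to left:
  1+0 = 1
  0+0 = 0
  1+1 = 0 carry 1
  0+1+1 = 0 carry 1
  1+1+1 = 1 carry 1
  0+0+1 = 1
  0+1 = 1
  0+0 = 0
  1+1 = 0 carry 1
  1+0+1 = 0 carry 1
  1+0+1 = 0 carry 1
  1+1+1 = 1 carry 1
  1+0+1 = 0 carry 1
  1+1+1 = 1 carry 1
  1+0+1 = 0 carry 1
  1+1+1 = 1 carry 1
  0+1+1 = 0 carry 1
  0+1+1 = 0 carry 1
  1+1+1 = 1 carry 1
  1+0+1 = 0 carry 1
  0+1+1 = 0 carry 1
  0+0+1 = 1
  1+0 = 1
  0+1 = 1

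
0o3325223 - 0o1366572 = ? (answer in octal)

Subtract column by column in base 8:
  3-2 → 1
  2-7 → 3 (borrow)
  2-5-1 → 4 (borrow)
  5-6-1 → 6 (borrow)
  2-6-1 → 3 (borrow)
  3-3-1 → 7 (borrow)
  3-1-1 → 1

0o1736431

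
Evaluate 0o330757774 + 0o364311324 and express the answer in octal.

0o715271320

Add column by column in base 8, right to left:
  4+4 = 0 carry 1
  7+2+1 = 2 carry 1
  7+3+1 = 3 carry 1
  7+1+1 = 1 carry 1
  5+1+1 = 7
  7+3 = 2 carry 1
  0+4+1 = 5
  3+6 = 1 carry 1
  3+3+1 = 7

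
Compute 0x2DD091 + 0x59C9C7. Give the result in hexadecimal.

0x879A58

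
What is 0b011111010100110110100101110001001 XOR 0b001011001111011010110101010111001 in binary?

XOR bit by bit (1 where the bits differ):
  011111010100110110100101110001001
^ 001011001111011010110101010111001
= 010100011011101100010000100110000

0b010100011011101100010000100110000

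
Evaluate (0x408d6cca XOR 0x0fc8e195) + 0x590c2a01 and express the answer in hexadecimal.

First 0x408d6cca XOR 0x0fc8e195 = 0x4f458d5f.
Add column by column in base 16, right to left:
  f+1 = 0 carry 1
  5+0+1 = 6
  d+a = 7 carry 1
  8+2+1 = b
  5+c = 1 carry 1
  4+0+1 = 5
  f+9 = 8 carry 1
  4+5+1 = a

0xa851b760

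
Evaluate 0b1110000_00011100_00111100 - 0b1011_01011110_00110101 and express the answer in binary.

Subtract column by column in base 2:
  0-1 → 1 (borrow)
  0-0-1 → 1 (borrow)
  1-1-1 → 1 (borrow)
  1-0-1 → 0
  1-1 → 0
  1-1 → 0
  0-0 → 0
  0-0 → 0
  0-0 → 0
  0-1 → 1 (borrow)
  1-1-1 → 1 (borrow)
  1-1-1 → 1 (borrow)
  1-1-1 → 1 (borrow)
  0-0-1 → 1 (borrow)
  0-1-1 → 0 (borrow)
  0-0-1 → 1 (borrow)
  0-1-1 → 0 (borrow)
  0-1-1 → 0 (borrow)
  0-0-1 → 1 (borrow)
  0-1-1 → 0 (borrow)
  1-0-1 → 0
  1-0 → 1
  1-0 → 1

0b11001001011111000000111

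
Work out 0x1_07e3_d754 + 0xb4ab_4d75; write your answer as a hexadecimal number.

Add column by column in base 16, right to left:
  4+5 = 9
  5+7 = c
  7+d = 4 carry 1
  d+4+1 = 2 carry 1
  3+b+1 = f
  e+a = 8 carry 1
  7+4+1 = c
  0+b = b
  1+0 = 1

0x1bc8f24c9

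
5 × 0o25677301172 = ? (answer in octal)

Multiply each base-8 digit by 5, carrying:
  2×5 = 10 → write 2 carry 1
  7×5+1 = 36 → write 4 carry 4
  1×5+4 = 9 → write 1 carry 1
  1×5+1 = 6 → write 6
  0×5 = 0 → write 0
  3×5 = 15 → write 7 carry 1
  7×5+1 = 36 → write 4 carry 4
  7×5+4 = 39 → write 7 carry 4
  6×5+4 = 34 → write 2 carry 4
  5×5+4 = 29 → write 5 carry 3
  2×5+3 = 13 → write 5 carry 1
  remaining carry: 1

0o155274706142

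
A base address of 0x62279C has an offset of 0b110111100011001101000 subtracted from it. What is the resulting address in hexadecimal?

0b110111100011001101000 = 0x1BC668 in hexadecimal.
Subtract column by column in base 16:
  C-8 → 4
  9-6 → 3
  7-6 → 1
  2-C → 6 (borrow)
  2-B-1 → 6 (borrow)
  6-1-1 → 4

0x466134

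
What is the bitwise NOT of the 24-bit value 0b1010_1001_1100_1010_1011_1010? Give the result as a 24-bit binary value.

0b010101100011010101000101

Invert each bit: 101010011100101010111010 → 010101100011010101000101.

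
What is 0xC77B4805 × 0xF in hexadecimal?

0xBB039384B

Multiply each base-16 digit by 15, carrying:
  5×15 = 75 → write B carry 4
  0×15+4 = 4 → write 4
  8×15 = 120 → write 8 carry 7
  4×15+7 = 67 → write 3 carry 4
  B×15+4 = 169 → write 9 carry 10
  7×15+10 = 115 → write 3 carry 7
  7×15+7 = 112 → write 0 carry 7
  C×15+7 = 187 → write B carry 11
  remaining carry: B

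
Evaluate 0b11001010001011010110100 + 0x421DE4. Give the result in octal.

0o51632230

0b11001010001011010110100 = 0o31213264 in octal.
0x421DE4 = 0o20416744 in octal.
Add column by column in base 8, right to left:
  4+4 = 0 carry 1
  6+4+1 = 3 carry 1
  2+7+1 = 2 carry 1
  3+6+1 = 2 carry 1
  1+1+1 = 3
  2+4 = 6
  1+0 = 1
  3+2 = 5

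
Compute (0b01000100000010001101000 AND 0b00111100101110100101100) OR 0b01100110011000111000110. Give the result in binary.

0b01000100000010001101000 AND 0b00111100101110100101100 = 0b00000100000010000101000.
Then OR with 0b01100110011000111000110.

0b1100110011010111101110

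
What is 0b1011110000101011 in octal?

0o136053

Group the bits in threes: 001 011 110 000 101 011 → 136053.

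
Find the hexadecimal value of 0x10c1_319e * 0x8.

Multiply each base-16 digit by 8, carrying:
  e×8 = 112 → write 0 carry 7
  9×8+7 = 79 → write f carry 4
  1×8+4 = 12 → write c
  3×8 = 24 → write 8 carry 1
  1×8+1 = 9 → write 9
  c×8 = 96 → write 0 carry 6
  0×8+6 = 6 → write 6
  1×8 = 8 → write 8

0x86098cf0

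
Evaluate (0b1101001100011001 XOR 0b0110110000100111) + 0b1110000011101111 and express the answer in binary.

0b11010000000101101

First 0b1101001100011001 XOR 0b0110110000100111 = 0b1011111100111110.
Add column by column in base 2, right to left:
  0+1 = 1
  1+1 = 0 carry 1
  1+1+1 = 1 carry 1
  1+1+1 = 1 carry 1
  1+0+1 = 0 carry 1
  1+1+1 = 1 carry 1
  0+1+1 = 0 carry 1
  0+1+1 = 0 carry 1
  1+0+1 = 0 carry 1
  1+0+1 = 0 carry 1
  1+0+1 = 0 carry 1
  1+0+1 = 0 carry 1
  1+0+1 = 0 carry 1
  1+1+1 = 1 carry 1
  0+1+1 = 0 carry 1
  1+1+1 = 1 carry 1
  final carry 1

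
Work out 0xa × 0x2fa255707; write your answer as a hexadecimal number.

0x1dc5756646

Multiply each base-16 digit by 10, carrying:
  7×10 = 70 → write 6 carry 4
  0×10+4 = 4 → write 4
  7×10 = 70 → write 6 carry 4
  5×10+4 = 54 → write 6 carry 3
  5×10+3 = 53 → write 5 carry 3
  2×10+3 = 23 → write 7 carry 1
  a×10+1 = 101 → write 5 carry 6
  f×10+6 = 156 → write c carry 9
  2×10+9 = 29 → write d carry 1
  remaining carry: 1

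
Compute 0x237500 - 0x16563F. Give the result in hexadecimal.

0xD1EC1

Subtract column by column in base 16:
  0-F → 1 (borrow)
  0-3-1 → C (borrow)
  5-6-1 → E (borrow)
  7-5-1 → 1
  3-6 → D (borrow)
  2-1-1 → 0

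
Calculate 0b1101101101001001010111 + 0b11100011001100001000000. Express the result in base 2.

Add column by column in base 2, right to left:
  1+0 = 1
  1+0 = 1
  1+0 = 1
  0+0 = 0
  1+0 = 1
  0+0 = 0
  1+1 = 0 carry 1
  0+0+1 = 1
  0+0 = 0
  1+0 = 1
  0+0 = 0
  0+1 = 1
  1+1 = 0 carry 1
  0+0+1 = 1
  1+0 = 1
  1+1 = 0 carry 1
  0+1+1 = 0 carry 1
  1+0+1 = 0 carry 1
  1+0+1 = 0 carry 1
  0+0+1 = 1
  1+1 = 0 carry 1
  1+1+1 = 1 carry 1
  0+1+1 = 0 carry 1
  final carry 1

0b101010000110101010010111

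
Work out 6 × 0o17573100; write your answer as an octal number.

Multiply each base-8 digit by 6, carrying:
  0×6 = 0 → write 0
  0×6 = 0 → write 0
  1×6 = 6 → write 6
  3×6 = 18 → write 2 carry 2
  7×6+2 = 44 → write 4 carry 5
  5×6+5 = 35 → write 3 carry 4
  7×6+4 = 46 → write 6 carry 5
  1×6+5 = 11 → write 3 carry 1
  remaining carry: 1

0o136342600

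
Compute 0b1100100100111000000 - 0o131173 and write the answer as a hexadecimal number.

0x59745

0b1100100100111000000 = 0x649C0 in hexadecimal.
0o131173 = 0xB27B in hexadecimal.
Subtract column by column in base 16:
  0-B → 5 (borrow)
  C-7-1 → 4
  9-2 → 7
  4-B → 9 (borrow)
  6-0-1 → 5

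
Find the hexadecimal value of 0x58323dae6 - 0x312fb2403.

0x27028b6e3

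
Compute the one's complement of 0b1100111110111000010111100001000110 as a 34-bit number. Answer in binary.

0b0011000001000111101000011110111001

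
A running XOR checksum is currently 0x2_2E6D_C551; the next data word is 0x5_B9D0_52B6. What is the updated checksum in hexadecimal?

0x797BD97E7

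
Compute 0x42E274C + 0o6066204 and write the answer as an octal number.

0x42E274C = 0o413423514 in octal.
Add column by column in base 8, right to left:
  4+4 = 0 carry 1
  1+0+1 = 2
  5+2 = 7
  3+6 = 1 carry 1
  2+6+1 = 1 carry 1
  4+0+1 = 5
  3+6 = 1 carry 1
  1+0+1 = 2
  4+0 = 4

0o421511720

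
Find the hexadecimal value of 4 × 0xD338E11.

0x34CE3844

Multiply each base-16 digit by 4, carrying:
  1×4 = 4 → write 4
  1×4 = 4 → write 4
  E×4 = 56 → write 8 carry 3
  8×4+3 = 35 → write 3 carry 2
  3×4+2 = 14 → write E
  3×4 = 12 → write C
  D×4 = 52 → write 4 carry 3
  remaining carry: 3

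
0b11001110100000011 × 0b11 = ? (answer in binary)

0b1001101011100001001

Multiply each base-2 digit by 3, carrying:
  1×3 = 3 → write 1 carry 1
  1×3+1 = 4 → write 0 carry 2
  0×3+2 = 2 → write 0 carry 1
  0×3+1 = 1 → write 1
  0×3 = 0 → write 0
  0×3 = 0 → write 0
  0×3 = 0 → write 0
  0×3 = 0 → write 0
  1×3 = 3 → write 1 carry 1
  0×3+1 = 1 → write 1
  1×3 = 3 → write 1 carry 1
  1×3+1 = 4 → write 0 carry 2
  1×3+2 = 5 → write 1 carry 2
  0×3+2 = 2 → write 0 carry 1
  0×3+1 = 1 → write 1
  1×3 = 3 → write 1 carry 1
  1×3+1 = 4 → write 0 carry 2
  remaining carry: 10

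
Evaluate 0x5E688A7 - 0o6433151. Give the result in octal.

0o563051076

0x5E688A7 = 0o571504247 in octal.
Subtract column by column in base 8:
  7-1 → 6
  4-5 → 7 (borrow)
  2-1-1 → 0
  4-3 → 1
  0-3 → 5 (borrow)
  5-4-1 → 0
  1-6 → 3 (borrow)
  7-0-1 → 6
  5-0 → 5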